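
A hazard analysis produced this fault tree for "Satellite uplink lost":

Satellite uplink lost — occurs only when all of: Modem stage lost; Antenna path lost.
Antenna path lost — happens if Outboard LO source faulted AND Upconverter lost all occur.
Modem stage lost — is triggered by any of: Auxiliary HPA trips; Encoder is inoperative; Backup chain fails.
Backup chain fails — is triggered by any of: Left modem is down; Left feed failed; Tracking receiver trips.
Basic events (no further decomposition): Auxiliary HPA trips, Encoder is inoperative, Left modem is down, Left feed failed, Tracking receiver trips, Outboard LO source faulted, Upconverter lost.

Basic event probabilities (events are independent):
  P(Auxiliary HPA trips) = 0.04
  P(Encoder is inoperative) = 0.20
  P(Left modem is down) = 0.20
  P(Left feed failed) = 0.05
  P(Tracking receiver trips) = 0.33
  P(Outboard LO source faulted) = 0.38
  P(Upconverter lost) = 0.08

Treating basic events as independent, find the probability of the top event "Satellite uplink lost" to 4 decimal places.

P(Backup chain fails) [OR] = 1 − (1−0.20) × (1−0.05) × (1−0.33) = 0.490800
P(Modem stage lost) [OR] = 1 − (1−0.04) × (1−0.20) × (1−0.490800) = 0.608934
P(Antenna path lost) [AND] = 0.38 × 0.08 = 0.030400
P(Satellite uplink lost) [AND] = 0.608934 × 0.030400 = 0.018512
Rounded to 4 decimal places: P(Satellite uplink lost) ≈ 0.0185.

0.0185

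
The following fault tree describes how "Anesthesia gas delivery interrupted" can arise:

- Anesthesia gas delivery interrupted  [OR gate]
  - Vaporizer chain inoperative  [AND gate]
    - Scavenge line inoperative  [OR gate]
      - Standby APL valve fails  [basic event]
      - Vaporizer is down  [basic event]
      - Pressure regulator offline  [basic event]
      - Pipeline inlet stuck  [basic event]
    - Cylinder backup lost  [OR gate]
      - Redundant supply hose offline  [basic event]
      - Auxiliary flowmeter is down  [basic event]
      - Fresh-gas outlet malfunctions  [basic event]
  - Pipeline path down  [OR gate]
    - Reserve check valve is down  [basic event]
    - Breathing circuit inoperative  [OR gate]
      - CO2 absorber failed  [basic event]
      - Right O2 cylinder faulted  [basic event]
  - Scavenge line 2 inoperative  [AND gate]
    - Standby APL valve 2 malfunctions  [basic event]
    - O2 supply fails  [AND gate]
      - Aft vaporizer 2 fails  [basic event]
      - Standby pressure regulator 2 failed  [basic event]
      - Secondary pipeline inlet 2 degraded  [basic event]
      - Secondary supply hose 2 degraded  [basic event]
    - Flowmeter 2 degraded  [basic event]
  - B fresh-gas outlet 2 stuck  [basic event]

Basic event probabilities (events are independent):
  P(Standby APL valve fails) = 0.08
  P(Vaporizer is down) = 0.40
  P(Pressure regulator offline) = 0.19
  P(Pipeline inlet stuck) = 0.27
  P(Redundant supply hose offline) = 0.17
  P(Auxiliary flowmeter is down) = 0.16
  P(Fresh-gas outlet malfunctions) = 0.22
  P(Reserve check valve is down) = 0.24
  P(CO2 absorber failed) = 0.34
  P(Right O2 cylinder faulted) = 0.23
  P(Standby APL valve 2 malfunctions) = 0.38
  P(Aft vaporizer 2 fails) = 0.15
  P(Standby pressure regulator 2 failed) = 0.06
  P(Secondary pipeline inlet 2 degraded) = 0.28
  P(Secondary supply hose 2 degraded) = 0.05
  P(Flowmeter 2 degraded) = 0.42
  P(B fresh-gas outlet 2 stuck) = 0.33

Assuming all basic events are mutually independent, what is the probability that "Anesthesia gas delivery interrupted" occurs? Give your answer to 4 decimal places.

P(Scavenge line inoperative) [OR] = 1 − (1−0.08) × (1−0.40) × (1−0.19) × (1−0.27) = 0.673602
P(Cylinder backup lost) [OR] = 1 − (1−0.17) × (1−0.16) × (1−0.22) = 0.456184
P(Vaporizer chain inoperative) [AND] = 0.673602 × 0.456184 = 0.307286
P(Breathing circuit inoperative) [OR] = 1 − (1−0.34) × (1−0.23) = 0.491800
P(Pipeline path down) [OR] = 1 − (1−0.24) × (1−0.491800) = 0.613768
P(O2 supply fails) [AND] = 0.15 × 0.06 × 0.28 × 0.05 = 0.000126
P(Scavenge line 2 inoperative) [AND] = 0.38 × 0.000126 × 0.42 = 0.000020
P(Anesthesia gas delivery interrupted) [OR] = 1 − (1−0.307286) × (1−0.613768) × (1−0.000020) × (1−0.33) = 0.820746
Rounded to 4 decimal places: P(Anesthesia gas delivery interrupted) ≈ 0.8207.

0.8207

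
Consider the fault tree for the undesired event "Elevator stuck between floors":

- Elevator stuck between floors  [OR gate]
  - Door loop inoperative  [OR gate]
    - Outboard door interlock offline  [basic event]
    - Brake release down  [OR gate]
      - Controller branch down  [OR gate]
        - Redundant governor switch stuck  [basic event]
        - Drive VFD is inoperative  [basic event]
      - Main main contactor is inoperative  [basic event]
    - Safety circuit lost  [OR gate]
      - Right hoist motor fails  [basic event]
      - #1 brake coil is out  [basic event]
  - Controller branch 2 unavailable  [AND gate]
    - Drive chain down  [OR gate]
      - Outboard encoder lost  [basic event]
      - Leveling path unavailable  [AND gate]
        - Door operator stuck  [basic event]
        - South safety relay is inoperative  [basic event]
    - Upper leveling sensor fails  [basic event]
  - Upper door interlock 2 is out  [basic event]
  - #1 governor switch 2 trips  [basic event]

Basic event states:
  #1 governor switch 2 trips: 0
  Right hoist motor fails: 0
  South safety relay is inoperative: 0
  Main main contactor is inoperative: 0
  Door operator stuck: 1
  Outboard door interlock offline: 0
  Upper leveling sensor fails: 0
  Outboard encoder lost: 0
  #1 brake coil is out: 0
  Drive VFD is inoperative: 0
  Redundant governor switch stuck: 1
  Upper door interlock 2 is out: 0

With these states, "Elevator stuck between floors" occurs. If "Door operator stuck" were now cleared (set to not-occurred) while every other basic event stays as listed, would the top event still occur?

Yes

Counterfactual: set "Door operator stuck" to not occurred.
Controller branch down [OR]: Redundant governor switch stuck=occurs, Drive VFD is inoperative=not → at least one input occurs → occurs.
Brake release down [OR]: Controller branch down=occurs, Main main contactor is inoperative=not → at least one input occurs → occurs.
Safety circuit lost [OR]: Right hoist motor fails=not, #1 brake coil is out=not → no input occurs → does not occur.
Door loop inoperative [OR]: Outboard door interlock offline=not, Brake release down=occurs, Safety circuit lost=not → at least one input occurs → occurs.
Leveling path unavailable [AND]: Door operator stuck=not, South safety relay is inoperative=not → not all inputs occur → does not occur.
Drive chain down [OR]: Outboard encoder lost=not, Leveling path unavailable=not → no input occurs → does not occur.
Controller branch 2 unavailable [AND]: Drive chain down=not, Upper leveling sensor fails=not → not all inputs occur → does not occur.
Elevator stuck between floors [OR]: Door loop inoperative=occurs, Controller branch 2 unavailable=not, Upper door interlock 2 is out=not, #1 governor switch 2 trips=not → at least one input occurs → occurs.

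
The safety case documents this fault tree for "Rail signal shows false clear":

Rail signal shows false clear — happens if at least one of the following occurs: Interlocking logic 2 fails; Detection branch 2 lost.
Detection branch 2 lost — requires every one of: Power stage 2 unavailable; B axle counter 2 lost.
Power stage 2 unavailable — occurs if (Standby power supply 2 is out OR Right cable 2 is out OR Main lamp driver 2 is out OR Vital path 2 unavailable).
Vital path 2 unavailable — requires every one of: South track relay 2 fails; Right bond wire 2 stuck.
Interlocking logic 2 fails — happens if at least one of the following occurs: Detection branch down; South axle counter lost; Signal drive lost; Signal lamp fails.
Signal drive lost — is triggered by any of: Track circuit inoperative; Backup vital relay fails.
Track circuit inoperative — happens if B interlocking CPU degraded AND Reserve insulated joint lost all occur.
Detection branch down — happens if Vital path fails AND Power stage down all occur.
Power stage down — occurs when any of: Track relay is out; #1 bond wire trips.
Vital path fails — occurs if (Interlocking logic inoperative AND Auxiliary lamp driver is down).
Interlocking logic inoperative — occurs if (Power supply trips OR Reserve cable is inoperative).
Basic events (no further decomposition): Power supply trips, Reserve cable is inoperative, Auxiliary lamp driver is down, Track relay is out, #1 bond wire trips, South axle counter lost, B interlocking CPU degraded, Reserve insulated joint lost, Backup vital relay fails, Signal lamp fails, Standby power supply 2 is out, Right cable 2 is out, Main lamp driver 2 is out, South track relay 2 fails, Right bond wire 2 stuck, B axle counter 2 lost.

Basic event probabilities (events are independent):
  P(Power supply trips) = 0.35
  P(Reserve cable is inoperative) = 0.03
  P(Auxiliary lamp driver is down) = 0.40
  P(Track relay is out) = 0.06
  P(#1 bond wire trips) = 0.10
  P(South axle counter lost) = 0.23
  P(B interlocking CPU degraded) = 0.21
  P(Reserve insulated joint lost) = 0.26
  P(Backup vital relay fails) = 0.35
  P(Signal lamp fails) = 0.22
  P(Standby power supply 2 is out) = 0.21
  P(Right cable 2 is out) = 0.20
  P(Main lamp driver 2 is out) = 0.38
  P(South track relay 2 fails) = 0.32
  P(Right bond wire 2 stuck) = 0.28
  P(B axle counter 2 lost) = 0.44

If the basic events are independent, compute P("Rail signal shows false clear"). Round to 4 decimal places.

0.7414

P(Interlocking logic inoperative) [OR] = 1 − (1−0.35) × (1−0.03) = 0.369500
P(Vital path fails) [AND] = 0.369500 × 0.40 = 0.147800
P(Power stage down) [OR] = 1 − (1−0.06) × (1−0.10) = 0.154000
P(Detection branch down) [AND] = 0.147800 × 0.154000 = 0.022761
P(Track circuit inoperative) [AND] = 0.21 × 0.26 = 0.054600
P(Signal drive lost) [OR] = 1 − (1−0.054600) × (1−0.35) = 0.385490
P(Interlocking logic 2 fails) [OR] = 1 − (1−0.022761) × (1−0.23) × (1−0.385490) × (1−0.22) = 0.639326
P(Vital path 2 unavailable) [AND] = 0.32 × 0.28 = 0.089600
P(Power stage 2 unavailable) [OR] = 1 − (1−0.21) × (1−0.20) × (1−0.38) × (1−0.089600) = 0.643269
P(Detection branch 2 lost) [AND] = 0.643269 × 0.44 = 0.283038
P(Rail signal shows false clear) [OR] = 1 − (1−0.639326) × (1−0.283038) = 0.741410
Rounded to 4 decimal places: P(Rail signal shows false clear) ≈ 0.7414.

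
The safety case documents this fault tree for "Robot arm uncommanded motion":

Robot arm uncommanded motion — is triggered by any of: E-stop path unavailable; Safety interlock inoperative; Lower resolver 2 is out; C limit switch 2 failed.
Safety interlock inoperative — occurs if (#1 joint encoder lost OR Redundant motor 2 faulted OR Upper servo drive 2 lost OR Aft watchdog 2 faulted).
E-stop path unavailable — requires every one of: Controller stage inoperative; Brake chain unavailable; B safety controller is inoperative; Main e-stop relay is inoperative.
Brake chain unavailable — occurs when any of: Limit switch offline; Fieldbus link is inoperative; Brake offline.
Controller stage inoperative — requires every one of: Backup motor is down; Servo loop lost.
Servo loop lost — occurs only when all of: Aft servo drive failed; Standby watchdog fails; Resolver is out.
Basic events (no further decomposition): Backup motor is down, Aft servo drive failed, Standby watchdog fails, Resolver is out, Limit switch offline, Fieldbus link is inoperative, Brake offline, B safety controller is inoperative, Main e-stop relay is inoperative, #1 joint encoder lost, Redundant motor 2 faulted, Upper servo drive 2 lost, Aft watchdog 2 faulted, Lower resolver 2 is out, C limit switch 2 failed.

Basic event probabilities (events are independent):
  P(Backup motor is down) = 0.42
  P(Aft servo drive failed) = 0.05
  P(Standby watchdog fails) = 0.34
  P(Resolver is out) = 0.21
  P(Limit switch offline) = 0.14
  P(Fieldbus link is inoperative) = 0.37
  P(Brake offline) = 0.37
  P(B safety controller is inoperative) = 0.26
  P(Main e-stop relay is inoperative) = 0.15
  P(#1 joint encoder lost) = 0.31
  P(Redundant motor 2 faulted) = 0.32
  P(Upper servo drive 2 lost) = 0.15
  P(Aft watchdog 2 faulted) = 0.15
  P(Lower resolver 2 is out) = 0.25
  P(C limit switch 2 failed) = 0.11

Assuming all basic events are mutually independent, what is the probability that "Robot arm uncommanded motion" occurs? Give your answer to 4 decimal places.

0.7737

P(Servo loop lost) [AND] = 0.05 × 0.34 × 0.21 = 0.003570
P(Controller stage inoperative) [AND] = 0.42 × 0.003570 = 0.001499
P(Brake chain unavailable) [OR] = 1 − (1−0.14) × (1−0.37) × (1−0.37) = 0.658666
P(E-stop path unavailable) [AND] = 0.001499 × 0.658666 × 0.26 × 0.15 = 0.000039
P(Safety interlock inoperative) [OR] = 1 − (1−0.31) × (1−0.32) × (1−0.15) × (1−0.15) = 0.661003
P(Robot arm uncommanded motion) [OR] = 1 − (1−0.000039) × (1−0.661003) × (1−0.25) × (1−0.11) = 0.773728
Rounded to 4 decimal places: P(Robot arm uncommanded motion) ≈ 0.7737.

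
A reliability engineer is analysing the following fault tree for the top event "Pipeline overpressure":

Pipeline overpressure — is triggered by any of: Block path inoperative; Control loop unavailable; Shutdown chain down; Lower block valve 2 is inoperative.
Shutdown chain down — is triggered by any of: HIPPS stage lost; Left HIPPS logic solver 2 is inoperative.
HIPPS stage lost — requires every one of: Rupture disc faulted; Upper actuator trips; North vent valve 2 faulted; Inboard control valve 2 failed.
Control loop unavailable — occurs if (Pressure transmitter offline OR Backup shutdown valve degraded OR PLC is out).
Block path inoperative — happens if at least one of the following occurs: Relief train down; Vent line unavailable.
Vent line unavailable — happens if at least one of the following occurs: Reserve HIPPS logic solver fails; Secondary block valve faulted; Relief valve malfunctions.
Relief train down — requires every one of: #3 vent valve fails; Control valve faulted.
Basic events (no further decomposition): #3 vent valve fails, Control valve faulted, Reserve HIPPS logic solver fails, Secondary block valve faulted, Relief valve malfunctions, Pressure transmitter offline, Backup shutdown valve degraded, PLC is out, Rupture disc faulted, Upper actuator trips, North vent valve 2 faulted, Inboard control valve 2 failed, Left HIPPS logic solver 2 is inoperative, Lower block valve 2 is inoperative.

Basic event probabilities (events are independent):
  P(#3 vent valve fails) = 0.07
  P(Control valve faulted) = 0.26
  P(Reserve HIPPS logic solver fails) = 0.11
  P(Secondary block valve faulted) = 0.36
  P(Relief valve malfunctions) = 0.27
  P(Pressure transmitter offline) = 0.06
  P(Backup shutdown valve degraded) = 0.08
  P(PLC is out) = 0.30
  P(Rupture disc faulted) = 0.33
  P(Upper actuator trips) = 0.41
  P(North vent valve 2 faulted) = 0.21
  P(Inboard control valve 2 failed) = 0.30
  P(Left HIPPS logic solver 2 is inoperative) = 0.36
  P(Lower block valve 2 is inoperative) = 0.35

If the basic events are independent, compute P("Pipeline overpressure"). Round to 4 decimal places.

0.8981

P(Relief train down) [AND] = 0.07 × 0.26 = 0.018200
P(Vent line unavailable) [OR] = 1 − (1−0.11) × (1−0.36) × (1−0.27) = 0.584192
P(Block path inoperative) [OR] = 1 − (1−0.018200) × (1−0.584192) = 0.591760
P(Control loop unavailable) [OR] = 1 − (1−0.06) × (1−0.08) × (1−0.30) = 0.394640
P(HIPPS stage lost) [AND] = 0.33 × 0.41 × 0.21 × 0.30 = 0.008524
P(Shutdown chain down) [OR] = 1 − (1−0.008524) × (1−0.36) = 0.365455
P(Pipeline overpressure) [OR] = 1 − (1−0.591760) × (1−0.394640) × (1−0.365455) × (1−0.35) = 0.898069
Rounded to 4 decimal places: P(Pipeline overpressure) ≈ 0.8981.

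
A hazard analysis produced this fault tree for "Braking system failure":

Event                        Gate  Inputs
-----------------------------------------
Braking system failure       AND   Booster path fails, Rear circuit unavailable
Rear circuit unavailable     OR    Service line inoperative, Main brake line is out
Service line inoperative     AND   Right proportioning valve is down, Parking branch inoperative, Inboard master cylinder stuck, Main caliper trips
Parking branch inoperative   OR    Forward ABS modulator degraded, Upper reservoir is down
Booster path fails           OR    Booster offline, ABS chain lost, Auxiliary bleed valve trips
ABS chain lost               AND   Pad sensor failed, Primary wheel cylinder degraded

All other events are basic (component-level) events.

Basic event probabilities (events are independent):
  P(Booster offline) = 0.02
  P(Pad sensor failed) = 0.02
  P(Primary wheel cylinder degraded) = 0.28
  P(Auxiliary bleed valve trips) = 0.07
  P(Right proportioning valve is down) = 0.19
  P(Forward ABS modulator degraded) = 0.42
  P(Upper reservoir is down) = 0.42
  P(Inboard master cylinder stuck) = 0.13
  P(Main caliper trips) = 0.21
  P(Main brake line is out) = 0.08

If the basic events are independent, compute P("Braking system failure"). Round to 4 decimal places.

P(ABS chain lost) [AND] = 0.02 × 0.28 = 0.005600
P(Booster path fails) [OR] = 1 − (1−0.02) × (1−0.005600) × (1−0.07) = 0.093704
P(Parking branch inoperative) [OR] = 1 − (1−0.42) × (1−0.42) = 0.663600
P(Service line inoperative) [AND] = 0.19 × 0.663600 × 0.13 × 0.21 = 0.003442
P(Rear circuit unavailable) [OR] = 1 − (1−0.003442) × (1−0.08) = 0.083167
P(Braking system failure) [AND] = 0.093704 × 0.083167 = 0.007793
Rounded to 4 decimal places: P(Braking system failure) ≈ 0.0078.

0.0078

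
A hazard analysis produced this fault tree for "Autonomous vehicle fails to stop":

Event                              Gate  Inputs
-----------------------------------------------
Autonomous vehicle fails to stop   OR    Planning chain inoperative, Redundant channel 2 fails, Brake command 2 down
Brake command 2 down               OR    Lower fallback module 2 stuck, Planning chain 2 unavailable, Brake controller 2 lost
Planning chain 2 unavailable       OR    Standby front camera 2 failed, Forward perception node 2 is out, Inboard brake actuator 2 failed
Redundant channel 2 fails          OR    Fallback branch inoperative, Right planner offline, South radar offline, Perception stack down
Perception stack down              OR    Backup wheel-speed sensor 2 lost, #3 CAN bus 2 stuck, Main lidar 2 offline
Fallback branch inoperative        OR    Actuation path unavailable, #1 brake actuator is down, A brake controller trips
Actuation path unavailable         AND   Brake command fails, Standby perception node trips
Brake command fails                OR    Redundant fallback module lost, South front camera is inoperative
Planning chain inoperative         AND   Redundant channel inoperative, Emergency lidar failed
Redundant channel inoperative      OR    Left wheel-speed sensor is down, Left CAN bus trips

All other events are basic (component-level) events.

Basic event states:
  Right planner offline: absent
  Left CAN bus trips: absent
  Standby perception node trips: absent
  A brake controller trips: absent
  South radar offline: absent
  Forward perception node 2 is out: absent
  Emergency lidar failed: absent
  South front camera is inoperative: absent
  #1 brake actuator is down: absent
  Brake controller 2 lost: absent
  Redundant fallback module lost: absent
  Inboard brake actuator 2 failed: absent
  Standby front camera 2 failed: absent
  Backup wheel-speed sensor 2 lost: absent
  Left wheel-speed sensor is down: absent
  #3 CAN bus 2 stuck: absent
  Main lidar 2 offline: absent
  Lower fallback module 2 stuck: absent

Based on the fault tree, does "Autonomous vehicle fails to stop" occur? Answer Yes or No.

Redundant channel inoperative [OR]: Left wheel-speed sensor is down=not, Left CAN bus trips=not → no input occurs → does not occur.
Planning chain inoperative [AND]: Redundant channel inoperative=not, Emergency lidar failed=not → not all inputs occur → does not occur.
Brake command fails [OR]: Redundant fallback module lost=not, South front camera is inoperative=not → no input occurs → does not occur.
Actuation path unavailable [AND]: Brake command fails=not, Standby perception node trips=not → not all inputs occur → does not occur.
Fallback branch inoperative [OR]: Actuation path unavailable=not, #1 brake actuator is down=not, A brake controller trips=not → no input occurs → does not occur.
Perception stack down [OR]: Backup wheel-speed sensor 2 lost=not, #3 CAN bus 2 stuck=not, Main lidar 2 offline=not → no input occurs → does not occur.
Redundant channel 2 fails [OR]: Fallback branch inoperative=not, Right planner offline=not, South radar offline=not, Perception stack down=not → no input occurs → does not occur.
Planning chain 2 unavailable [OR]: Standby front camera 2 failed=not, Forward perception node 2 is out=not, Inboard brake actuator 2 failed=not → no input occurs → does not occur.
Brake command 2 down [OR]: Lower fallback module 2 stuck=not, Planning chain 2 unavailable=not, Brake controller 2 lost=not → no input occurs → does not occur.
Autonomous vehicle fails to stop [OR]: Planning chain inoperative=not, Redundant channel 2 fails=not, Brake command 2 down=not → no input occurs → does not occur.

No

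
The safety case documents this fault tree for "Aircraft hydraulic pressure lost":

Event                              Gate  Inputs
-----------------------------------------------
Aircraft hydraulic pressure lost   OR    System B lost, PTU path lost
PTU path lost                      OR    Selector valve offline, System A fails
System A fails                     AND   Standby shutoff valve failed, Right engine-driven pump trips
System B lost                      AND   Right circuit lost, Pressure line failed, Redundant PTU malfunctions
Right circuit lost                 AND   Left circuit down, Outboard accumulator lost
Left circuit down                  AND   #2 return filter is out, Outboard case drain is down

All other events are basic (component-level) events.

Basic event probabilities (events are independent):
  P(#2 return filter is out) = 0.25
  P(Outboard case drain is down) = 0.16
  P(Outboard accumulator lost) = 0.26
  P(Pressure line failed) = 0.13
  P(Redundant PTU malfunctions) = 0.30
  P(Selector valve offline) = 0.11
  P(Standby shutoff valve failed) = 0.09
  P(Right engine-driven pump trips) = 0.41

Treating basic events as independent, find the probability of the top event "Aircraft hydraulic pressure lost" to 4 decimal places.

0.1432

P(Left circuit down) [AND] = 0.25 × 0.16 = 0.040000
P(Right circuit lost) [AND] = 0.040000 × 0.26 = 0.010400
P(System B lost) [AND] = 0.010400 × 0.13 × 0.30 = 0.000406
P(System A fails) [AND] = 0.09 × 0.41 = 0.036900
P(PTU path lost) [OR] = 1 − (1−0.11) × (1−0.036900) = 0.142841
P(Aircraft hydraulic pressure lost) [OR] = 1 − (1−0.000406) × (1−0.142841) = 0.143189
Rounded to 4 decimal places: P(Aircraft hydraulic pressure lost) ≈ 0.1432.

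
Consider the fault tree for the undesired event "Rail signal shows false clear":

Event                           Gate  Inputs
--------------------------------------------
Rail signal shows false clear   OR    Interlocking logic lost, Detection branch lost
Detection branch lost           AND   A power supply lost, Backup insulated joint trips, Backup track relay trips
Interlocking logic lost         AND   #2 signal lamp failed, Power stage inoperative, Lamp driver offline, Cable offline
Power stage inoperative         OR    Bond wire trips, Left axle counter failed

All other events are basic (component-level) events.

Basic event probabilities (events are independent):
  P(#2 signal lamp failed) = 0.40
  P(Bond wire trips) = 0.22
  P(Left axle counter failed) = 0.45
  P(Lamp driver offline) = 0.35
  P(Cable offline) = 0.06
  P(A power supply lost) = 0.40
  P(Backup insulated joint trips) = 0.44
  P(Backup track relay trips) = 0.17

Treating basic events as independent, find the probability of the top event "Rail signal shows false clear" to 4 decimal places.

P(Power stage inoperative) [OR] = 1 − (1−0.22) × (1−0.45) = 0.571000
P(Interlocking logic lost) [AND] = 0.40 × 0.571000 × 0.35 × 0.06 = 0.004796
P(Detection branch lost) [AND] = 0.40 × 0.44 × 0.17 = 0.029920
P(Rail signal shows false clear) [OR] = 1 − (1−0.004796) × (1−0.029920) = 0.034573
Rounded to 4 decimal places: P(Rail signal shows false clear) ≈ 0.0346.

0.0346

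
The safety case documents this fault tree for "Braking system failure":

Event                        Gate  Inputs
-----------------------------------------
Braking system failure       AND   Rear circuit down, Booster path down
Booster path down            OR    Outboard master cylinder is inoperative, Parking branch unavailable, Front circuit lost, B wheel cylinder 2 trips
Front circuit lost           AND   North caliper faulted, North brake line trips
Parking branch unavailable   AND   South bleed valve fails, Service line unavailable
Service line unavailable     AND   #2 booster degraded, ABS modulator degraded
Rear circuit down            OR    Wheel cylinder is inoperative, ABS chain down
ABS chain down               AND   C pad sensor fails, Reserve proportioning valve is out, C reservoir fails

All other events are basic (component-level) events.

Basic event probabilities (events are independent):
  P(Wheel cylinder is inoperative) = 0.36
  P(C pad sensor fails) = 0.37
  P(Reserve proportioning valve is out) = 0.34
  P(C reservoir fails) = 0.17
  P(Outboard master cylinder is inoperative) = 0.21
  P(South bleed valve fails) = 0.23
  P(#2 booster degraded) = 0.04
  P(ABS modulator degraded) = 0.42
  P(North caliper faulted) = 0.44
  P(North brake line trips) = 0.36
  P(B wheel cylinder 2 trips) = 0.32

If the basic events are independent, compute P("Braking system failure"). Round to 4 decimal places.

P(ABS chain down) [AND] = 0.37 × 0.34 × 0.17 = 0.021386
P(Rear circuit down) [OR] = 1 − (1−0.36) × (1−0.021386) = 0.373687
P(Service line unavailable) [AND] = 0.04 × 0.42 = 0.016800
P(Parking branch unavailable) [AND] = 0.23 × 0.016800 = 0.003864
P(Front circuit lost) [AND] = 0.44 × 0.36 = 0.158400
P(Booster path down) [OR] = 1 − (1−0.21) × (1−0.003864) × (1−0.158400) × (1−0.32) = 0.549639
P(Braking system failure) [AND] = 0.373687 × 0.549639 = 0.205393
Rounded to 4 decimal places: P(Braking system failure) ≈ 0.2054.

0.2054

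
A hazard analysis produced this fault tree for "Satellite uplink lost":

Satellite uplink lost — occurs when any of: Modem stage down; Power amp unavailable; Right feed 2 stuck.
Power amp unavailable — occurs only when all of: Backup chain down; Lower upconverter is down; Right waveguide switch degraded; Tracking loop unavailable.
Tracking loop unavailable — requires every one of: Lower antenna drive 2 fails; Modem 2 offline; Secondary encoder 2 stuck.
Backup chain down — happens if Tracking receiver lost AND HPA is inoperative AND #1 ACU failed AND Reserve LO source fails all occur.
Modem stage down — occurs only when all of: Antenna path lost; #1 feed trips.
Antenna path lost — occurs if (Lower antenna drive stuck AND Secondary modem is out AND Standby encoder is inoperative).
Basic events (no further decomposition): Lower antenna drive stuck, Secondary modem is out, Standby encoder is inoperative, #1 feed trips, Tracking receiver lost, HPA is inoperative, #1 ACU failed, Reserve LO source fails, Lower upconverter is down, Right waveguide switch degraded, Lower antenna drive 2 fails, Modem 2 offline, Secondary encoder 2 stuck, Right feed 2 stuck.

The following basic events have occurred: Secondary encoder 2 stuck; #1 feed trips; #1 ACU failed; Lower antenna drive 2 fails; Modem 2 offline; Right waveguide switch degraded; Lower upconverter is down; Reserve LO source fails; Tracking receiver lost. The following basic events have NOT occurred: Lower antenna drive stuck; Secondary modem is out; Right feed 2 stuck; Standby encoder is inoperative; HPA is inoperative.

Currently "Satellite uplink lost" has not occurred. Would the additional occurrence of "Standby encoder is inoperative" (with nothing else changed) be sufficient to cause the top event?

Counterfactual: set "Standby encoder is inoperative" to occurred.
Antenna path lost [AND]: Lower antenna drive stuck=not, Secondary modem is out=not, Standby encoder is inoperative=occurs → not all inputs occur → does not occur.
Modem stage down [AND]: Antenna path lost=not, #1 feed trips=occurs → not all inputs occur → does not occur.
Backup chain down [AND]: Tracking receiver lost=occurs, HPA is inoperative=not, #1 ACU failed=occurs, Reserve LO source fails=occurs → not all inputs occur → does not occur.
Tracking loop unavailable [AND]: Lower antenna drive 2 fails=occurs, Modem 2 offline=occurs, Secondary encoder 2 stuck=occurs → all inputs occur → occurs.
Power amp unavailable [AND]: Backup chain down=not, Lower upconverter is down=occurs, Right waveguide switch degraded=occurs, Tracking loop unavailable=occurs → not all inputs occur → does not occur.
Satellite uplink lost [OR]: Modem stage down=not, Power amp unavailable=not, Right feed 2 stuck=not → no input occurs → does not occur.

No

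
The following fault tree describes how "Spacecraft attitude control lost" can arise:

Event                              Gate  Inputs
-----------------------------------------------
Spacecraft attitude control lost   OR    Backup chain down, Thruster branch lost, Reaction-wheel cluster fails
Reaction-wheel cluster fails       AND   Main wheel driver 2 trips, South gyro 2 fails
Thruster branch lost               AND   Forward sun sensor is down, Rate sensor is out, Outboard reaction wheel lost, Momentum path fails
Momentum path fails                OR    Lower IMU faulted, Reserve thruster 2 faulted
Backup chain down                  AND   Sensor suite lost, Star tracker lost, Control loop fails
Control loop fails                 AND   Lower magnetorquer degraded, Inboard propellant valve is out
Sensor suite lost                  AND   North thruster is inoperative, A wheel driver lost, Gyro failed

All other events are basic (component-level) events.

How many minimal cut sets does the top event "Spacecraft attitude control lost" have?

Sensor suite lost [AND]: one cut set from each child combined → 1 × 1 × 1 = 1 cut set(s).
Control loop fails [AND]: one cut set from each child combined → 1 × 1 = 1 cut set(s).
Backup chain down [AND]: one cut set from each child combined → 1 × 1 × 1 = 1 cut set(s).
Momentum path fails [OR]: union of children's cut sets → 2 cut set(s).
Thruster branch lost [AND]: one cut set from each child combined → 1 × 1 × 1 × 2 = 2 cut set(s).
Reaction-wheel cluster fails [AND]: one cut set from each child combined → 1 × 1 = 1 cut set(s).
Spacecraft attitude control lost [OR]: union of children's cut sets → 4 cut set(s).
Minimal cut sets: {A wheel driver lost, Gyro failed, Inboard propellant valve is out, Lower magnetorquer degraded, North thruster is inoperative, Star tracker lost}; {Forward sun sensor is down, Lower IMU faulted, Outboard reaction wheel lost, Rate sensor is out}; {Forward sun sensor is down, Outboard reaction wheel lost, Rate sensor is out, Reserve thruster 2 faulted}; {Main wheel driver 2 trips, South gyro 2 fails}.

4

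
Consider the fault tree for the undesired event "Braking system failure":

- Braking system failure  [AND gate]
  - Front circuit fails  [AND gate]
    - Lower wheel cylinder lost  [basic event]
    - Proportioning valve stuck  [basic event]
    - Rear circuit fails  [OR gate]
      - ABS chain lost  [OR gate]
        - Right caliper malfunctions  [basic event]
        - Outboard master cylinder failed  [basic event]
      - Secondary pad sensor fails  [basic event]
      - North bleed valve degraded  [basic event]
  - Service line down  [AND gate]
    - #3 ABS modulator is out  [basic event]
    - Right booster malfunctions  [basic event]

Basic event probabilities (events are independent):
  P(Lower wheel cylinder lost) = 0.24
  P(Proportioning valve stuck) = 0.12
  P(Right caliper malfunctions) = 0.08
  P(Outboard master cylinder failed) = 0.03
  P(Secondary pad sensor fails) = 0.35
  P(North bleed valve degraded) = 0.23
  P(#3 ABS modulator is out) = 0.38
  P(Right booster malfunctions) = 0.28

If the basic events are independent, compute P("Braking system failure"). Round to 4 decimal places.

P(ABS chain lost) [OR] = 1 − (1−0.08) × (1−0.03) = 0.107600
P(Rear circuit fails) [OR] = 1 − (1−0.107600) × (1−0.35) × (1−0.23) = 0.553354
P(Front circuit fails) [AND] = 0.24 × 0.12 × 0.553354 = 0.015937
P(Service line down) [AND] = 0.38 × 0.28 = 0.106400
P(Braking system failure) [AND] = 0.015937 × 0.106400 = 0.001696
Rounded to 4 decimal places: P(Braking system failure) ≈ 0.0017.

0.0017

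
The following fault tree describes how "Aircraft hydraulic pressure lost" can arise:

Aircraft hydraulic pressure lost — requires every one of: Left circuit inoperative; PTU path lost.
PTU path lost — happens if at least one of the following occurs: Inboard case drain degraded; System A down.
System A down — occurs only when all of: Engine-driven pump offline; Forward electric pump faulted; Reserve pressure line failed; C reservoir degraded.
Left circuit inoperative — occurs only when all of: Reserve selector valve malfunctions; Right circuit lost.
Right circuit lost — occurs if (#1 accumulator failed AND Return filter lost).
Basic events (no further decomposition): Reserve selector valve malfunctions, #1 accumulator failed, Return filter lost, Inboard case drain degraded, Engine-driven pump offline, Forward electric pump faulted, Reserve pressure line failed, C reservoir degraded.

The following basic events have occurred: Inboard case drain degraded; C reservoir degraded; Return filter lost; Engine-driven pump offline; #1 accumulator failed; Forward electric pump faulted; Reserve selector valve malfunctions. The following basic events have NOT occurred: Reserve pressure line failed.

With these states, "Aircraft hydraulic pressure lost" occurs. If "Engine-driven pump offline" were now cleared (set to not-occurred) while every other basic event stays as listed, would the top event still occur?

Yes

Counterfactual: set "Engine-driven pump offline" to not occurred.
Right circuit lost [AND]: #1 accumulator failed=occurs, Return filter lost=occurs → all inputs occur → occurs.
Left circuit inoperative [AND]: Reserve selector valve malfunctions=occurs, Right circuit lost=occurs → all inputs occur → occurs.
System A down [AND]: Engine-driven pump offline=not, Forward electric pump faulted=occurs, Reserve pressure line failed=not, C reservoir degraded=occurs → not all inputs occur → does not occur.
PTU path lost [OR]: Inboard case drain degraded=occurs, System A down=not → at least one input occurs → occurs.
Aircraft hydraulic pressure lost [AND]: Left circuit inoperative=occurs, PTU path lost=occurs → all inputs occur → occurs.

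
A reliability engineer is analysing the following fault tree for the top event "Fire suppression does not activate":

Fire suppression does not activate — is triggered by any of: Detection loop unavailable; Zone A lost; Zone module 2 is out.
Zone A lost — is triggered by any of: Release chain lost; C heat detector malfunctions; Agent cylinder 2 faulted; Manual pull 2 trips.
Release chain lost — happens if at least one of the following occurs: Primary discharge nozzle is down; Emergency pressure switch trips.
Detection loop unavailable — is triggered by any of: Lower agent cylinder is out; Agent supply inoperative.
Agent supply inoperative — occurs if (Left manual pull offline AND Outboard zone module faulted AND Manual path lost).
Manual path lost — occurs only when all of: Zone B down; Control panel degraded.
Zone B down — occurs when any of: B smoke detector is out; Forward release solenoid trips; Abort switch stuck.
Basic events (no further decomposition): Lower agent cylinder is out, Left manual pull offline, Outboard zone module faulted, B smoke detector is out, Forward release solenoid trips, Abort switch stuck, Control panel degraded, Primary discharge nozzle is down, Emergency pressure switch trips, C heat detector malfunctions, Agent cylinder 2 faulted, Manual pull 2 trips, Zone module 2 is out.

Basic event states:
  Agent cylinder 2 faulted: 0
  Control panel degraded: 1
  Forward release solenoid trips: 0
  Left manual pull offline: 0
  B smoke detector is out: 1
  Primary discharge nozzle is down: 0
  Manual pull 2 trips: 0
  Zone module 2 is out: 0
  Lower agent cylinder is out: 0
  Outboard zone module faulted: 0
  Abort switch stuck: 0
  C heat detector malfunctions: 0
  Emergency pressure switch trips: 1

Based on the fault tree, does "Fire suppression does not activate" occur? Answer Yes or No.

Zone B down [OR]: B smoke detector is out=occurs, Forward release solenoid trips=not, Abort switch stuck=not → at least one input occurs → occurs.
Manual path lost [AND]: Zone B down=occurs, Control panel degraded=occurs → all inputs occur → occurs.
Agent supply inoperative [AND]: Left manual pull offline=not, Outboard zone module faulted=not, Manual path lost=occurs → not all inputs occur → does not occur.
Detection loop unavailable [OR]: Lower agent cylinder is out=not, Agent supply inoperative=not → no input occurs → does not occur.
Release chain lost [OR]: Primary discharge nozzle is down=not, Emergency pressure switch trips=occurs → at least one input occurs → occurs.
Zone A lost [OR]: Release chain lost=occurs, C heat detector malfunctions=not, Agent cylinder 2 faulted=not, Manual pull 2 trips=not → at least one input occurs → occurs.
Fire suppression does not activate [OR]: Detection loop unavailable=not, Zone A lost=occurs, Zone module 2 is out=not → at least one input occurs → occurs.

Yes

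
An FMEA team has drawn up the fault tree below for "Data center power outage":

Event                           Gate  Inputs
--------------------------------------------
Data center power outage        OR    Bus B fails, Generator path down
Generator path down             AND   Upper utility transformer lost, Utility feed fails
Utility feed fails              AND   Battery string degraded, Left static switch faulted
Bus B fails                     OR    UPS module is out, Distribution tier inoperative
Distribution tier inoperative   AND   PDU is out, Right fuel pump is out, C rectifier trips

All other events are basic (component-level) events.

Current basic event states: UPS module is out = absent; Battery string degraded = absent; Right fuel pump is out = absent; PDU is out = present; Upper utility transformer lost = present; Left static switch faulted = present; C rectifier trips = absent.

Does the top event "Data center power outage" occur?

No

Distribution tier inoperative [AND]: PDU is out=occurs, Right fuel pump is out=not, C rectifier trips=not → not all inputs occur → does not occur.
Bus B fails [OR]: UPS module is out=not, Distribution tier inoperative=not → no input occurs → does not occur.
Utility feed fails [AND]: Battery string degraded=not, Left static switch faulted=occurs → not all inputs occur → does not occur.
Generator path down [AND]: Upper utility transformer lost=occurs, Utility feed fails=not → not all inputs occur → does not occur.
Data center power outage [OR]: Bus B fails=not, Generator path down=not → no input occurs → does not occur.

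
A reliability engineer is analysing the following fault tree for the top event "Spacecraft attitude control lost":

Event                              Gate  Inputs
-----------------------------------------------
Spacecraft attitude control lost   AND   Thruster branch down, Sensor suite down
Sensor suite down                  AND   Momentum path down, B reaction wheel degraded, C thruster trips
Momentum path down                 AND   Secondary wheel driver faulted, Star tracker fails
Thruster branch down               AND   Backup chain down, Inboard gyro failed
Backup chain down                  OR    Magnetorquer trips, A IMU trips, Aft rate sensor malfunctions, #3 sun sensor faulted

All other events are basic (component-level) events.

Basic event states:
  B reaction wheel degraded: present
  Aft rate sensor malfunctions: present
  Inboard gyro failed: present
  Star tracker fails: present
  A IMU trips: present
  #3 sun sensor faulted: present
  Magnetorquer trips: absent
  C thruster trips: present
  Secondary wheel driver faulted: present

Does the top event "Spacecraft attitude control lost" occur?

Yes

Backup chain down [OR]: Magnetorquer trips=not, A IMU trips=occurs, Aft rate sensor malfunctions=occurs, #3 sun sensor faulted=occurs → at least one input occurs → occurs.
Thruster branch down [AND]: Backup chain down=occurs, Inboard gyro failed=occurs → all inputs occur → occurs.
Momentum path down [AND]: Secondary wheel driver faulted=occurs, Star tracker fails=occurs → all inputs occur → occurs.
Sensor suite down [AND]: Momentum path down=occurs, B reaction wheel degraded=occurs, C thruster trips=occurs → all inputs occur → occurs.
Spacecraft attitude control lost [AND]: Thruster branch down=occurs, Sensor suite down=occurs → all inputs occur → occurs.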